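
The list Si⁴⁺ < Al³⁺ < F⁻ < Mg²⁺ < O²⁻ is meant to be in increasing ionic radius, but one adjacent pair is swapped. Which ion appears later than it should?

Check each adjacent pair. F⁻ and Mg²⁺ are reversed: both have 10 electrons but Z(Mg)=12 > Z(F)=9, so Mg²⁺ should be the smaller of the two. No other neighbouring pair contradicts the periodic trends, so Mg²⁺ is the ion listed too late.

Mg²⁺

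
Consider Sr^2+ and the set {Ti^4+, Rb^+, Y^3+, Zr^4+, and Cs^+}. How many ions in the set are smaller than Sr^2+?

Ti^4+ (Z=22, 18 e⁻), Zr^4+ (Z=40, 36 e⁻), Y^3+ (Z=39, 36 e⁻), Sr^2+ (Z=38, 36 e⁻), Rb^+ (Z=37, 36 e⁻), Cs^+ (Z=55, 54 e⁻). Ti^4+ < Zr^4+ (same group, 1 shell fewer); Zr^4+ < Y^3+ (both 36 e⁻, Z=40>39); Y^3+ < Sr^2+ (isoelectronic, higher Z=39 is smaller); Sr^2+ < Rb^+ (isoelectronic, higher Z=38 is smaller); Rb^+ < Cs^+ (same group, 1 shell fewer).
Placing each against Sr^2+: smaller — Ti^4+, Zr^4+, Y^3+; larger — Rb^+, Cs^+. Count: 3.

3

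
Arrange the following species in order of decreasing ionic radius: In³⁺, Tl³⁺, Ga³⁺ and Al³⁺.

Same group, same charge. Going down the group adds an extra shell of electrons, so the ion gets larger: Al³⁺ is highest in the group and smallest.

Tl³⁺ > In³⁺ > Ga³⁺ > Al³⁺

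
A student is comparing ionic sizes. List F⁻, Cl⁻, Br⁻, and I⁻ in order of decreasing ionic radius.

Same group, same charge. Going down the group adds an extra shell of electrons, so the ion gets larger: F⁻ is highest in the group and smallest.

I⁻ > Br⁻ > Cl⁻ > F⁻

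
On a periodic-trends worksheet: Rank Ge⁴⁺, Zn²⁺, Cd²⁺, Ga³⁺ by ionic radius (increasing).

Ge⁴⁺ < Ga³⁺ < Zn²⁺ < Cd²⁺

First list Z and electron count for each: Ge⁴⁺: 28 e⁻, Z=32, Ga³⁺: 28 e⁻, Z=31, Zn²⁺: 28 e⁻, Z=30, Cd²⁺: 46 e⁻, Z=48. Ge⁴⁺ < Ga³⁺ (isoelectronic, higher Z=32 is smaller); Ga³⁺ < Zn²⁺ (both 28 e⁻, Z=31>30); Zn²⁺ < Cd²⁺ (same group, period 4 vs 5).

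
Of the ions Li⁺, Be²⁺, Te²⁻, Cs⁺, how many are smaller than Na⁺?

2

Electron counts and nuclear charges: Be²⁺ (Z=4, 2 e⁻), Li⁺ (Z=3, 2 e⁻), Na⁺ (Z=11, 10 e⁻), Cs⁺ (Z=55, 54 e⁻), Te²⁻ (Z=52, 54 e⁻). Be²⁺ < Li⁺ (both 2 e⁻, Z=4>3); Li⁺ < Na⁺ (same group, period 2 vs 3); Na⁺ < Cs⁺ (same group, period 3 vs 6); Cs⁺ < Te²⁻ (isoelectronic, higher Z=55 is smaller).
Placing each against Na⁺: smaller — Be²⁺, Li⁺; larger — Cs⁺, Te²⁻. So 2 are smaller.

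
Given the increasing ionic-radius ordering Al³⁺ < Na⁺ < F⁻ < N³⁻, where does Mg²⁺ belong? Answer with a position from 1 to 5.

2

All of these have 10 electrons (isoelectronic). With the same electron cloud, the ion with the most protons pulls it in tightest. Nuclear charges: Al³⁺ (Z=13), Mg²⁺ (Z=12), Na⁺ (Z=11), F⁻ (Z=9), N³⁻ (Z=7). Highest Z is smallest.
The complete sequence is Al³⁺ < Mg²⁺ < Na⁺ < F⁻ < N³⁻. Mg²⁺ sits at position 2.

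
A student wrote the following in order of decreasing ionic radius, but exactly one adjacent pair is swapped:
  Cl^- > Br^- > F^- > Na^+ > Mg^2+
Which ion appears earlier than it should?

Cl^-

Check each adjacent pair. Cl^- and Br^- are reversed: both in group 17 with the same charge; Cl^- (period 3) has the smaller radius. No other neighbouring pair contradicts the periodic trends, so Cl^- is the ion listed too early.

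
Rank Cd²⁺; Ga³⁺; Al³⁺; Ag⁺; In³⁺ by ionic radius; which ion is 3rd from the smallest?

Tabulating Z and e⁻: Al³⁺ (Z=13, 10 e⁻), Ga³⁺ (Z=31, 28 e⁻), In³⁺ (Z=49, 46 e⁻), Cd²⁺ (Z=48, 46 e⁻), Ag⁺ (Z=47, 46 e⁻). Al³⁺ < Ga³⁺ (same group, 1 shell fewer); Ga³⁺ < In³⁺ (same group, period 4 vs 5); In³⁺ < Cd²⁺ (isoelectronic, higher Z=49 is smaller); Cd²⁺ < Ag⁺ (isoelectronic, higher Z=48 is smaller).
Ordering: Al³⁺ < Ga³⁺ < In³⁺ < Cd²⁺ < Ag⁺. The 3rd smallest is In³⁺.

In³⁺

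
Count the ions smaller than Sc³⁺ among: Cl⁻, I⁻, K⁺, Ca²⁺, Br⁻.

First list Z and electron count for each: Sc³⁺ has 18 e⁻ (Z=21), Ca²⁺ has 18 e⁻ (Z=20), K⁺ has 18 e⁻ (Z=19), Cl⁻ has 18 e⁻ (Z=17), Br⁻ has 36 e⁻ (Z=35), I⁻ has 54 e⁻ (Z=53). Sc³⁺ < Ca²⁺ (both 18 e⁻, Z=21>20); Ca²⁺ < K⁺ (both 18 e⁻, Z=20>19); K⁺ < Cl⁻ (isoelectronic, higher Z=19 is smaller); Cl⁻ < Br⁻ (same group, 1 shell fewer); Br⁻ < I⁻ (same group, 1 shell fewer).
Relative to Sc³⁺, the ions that are smaller are none. Count: 0.

0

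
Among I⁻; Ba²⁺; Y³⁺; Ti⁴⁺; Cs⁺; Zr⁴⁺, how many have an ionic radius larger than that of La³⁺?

3

Work out protons and electrons: Ti⁴⁺: 18 e⁻, Z=22, Zr⁴⁺: 36 e⁻, Z=40, Y³⁺: 36 e⁻, Z=39, La³⁺: 54 e⁻, Z=57, Ba²⁺: 54 e⁻, Z=56, Cs⁺: 54 e⁻, Z=55, I⁻: 54 e⁻, Z=53. Ti⁴⁺ < Zr⁴⁺ (same group, period 4 vs 5); Zr⁴⁺ < Y³⁺ (isoelectronic, higher Z=40 is smaller); Y³⁺ < La³⁺ (same group, period 5 vs 6); La³⁺ < Ba²⁺ (isoelectronic, higher Z=57 is smaller); Ba²⁺ < Cs⁺ (isoelectronic, higher Z=56 is smaller); Cs⁺ < I⁻ (both 54 e⁻, Z=55>53).
Overall: Ti⁴⁺ < Zr⁴⁺ < Y³⁺ < La³⁺ < Ba²⁺ < Cs⁺ < I⁻. La³⁺ has 3 below it and 3 above. Count: 3.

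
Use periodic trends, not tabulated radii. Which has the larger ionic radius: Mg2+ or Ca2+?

These ions sit in one column with identical charge. Each step down the periodic table adds a principal shell, increasing the radius.

Ca2+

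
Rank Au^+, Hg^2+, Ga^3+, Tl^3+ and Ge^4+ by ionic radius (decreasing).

Au^+ > Hg^2+ > Tl^3+ > Ga^3+ > Ge^4+

Tabulating Z and e⁻: Ge^4+: 28 e⁻, Z=32, Ga^3+: 28 e⁻, Z=31, Tl^3+: 78 e⁻, Z=81, Hg^2+: 78 e⁻, Z=80, Au^+: 78 e⁻, Z=79. Ge^4+ < Ga^3+ (isoelectronic, higher Z=32 is smaller); Ga^3+ < Tl^3+ (same group, period 4 vs 6); Tl^3+ < Hg^2+ (both 78 e⁻, Z=81>80); Hg^2+ < Au^+ (isoelectronic, higher Z=80 is smaller).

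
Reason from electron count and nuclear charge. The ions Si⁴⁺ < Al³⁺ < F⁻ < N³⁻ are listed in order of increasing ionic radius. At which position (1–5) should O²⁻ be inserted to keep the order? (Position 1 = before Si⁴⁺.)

Each ion has 10 electrons. The ranking follows nuclear charge in reverse — greater Z gives a smaller radius. Si⁴⁺ (Z=14), Al³⁺ (Z=13), F⁻ (Z=9), O²⁻ (Z=8), N³⁻ (Z=7).
The complete sequence is Si⁴⁺ < Al³⁺ < F⁻ < O²⁻ < N³⁻. O²⁻ sits at position 4.

4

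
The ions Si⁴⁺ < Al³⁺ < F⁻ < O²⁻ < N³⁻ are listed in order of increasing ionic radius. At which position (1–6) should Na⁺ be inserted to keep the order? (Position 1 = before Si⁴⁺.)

Isoelectronic series (10 e⁻ each). Size is set by nuclear charge: more protons means a smaller ion. Si⁴⁺ (Z=14), Al³⁺ (Z=13), Na⁺ (Z=11), F⁻ (Z=9), O²⁻ (Z=8), N³⁻ (Z=7).
The complete sequence is Si⁴⁺ < Al³⁺ < Na⁺ < F⁻ < O²⁻ < N³⁻. Na⁺ sits at position 3.

3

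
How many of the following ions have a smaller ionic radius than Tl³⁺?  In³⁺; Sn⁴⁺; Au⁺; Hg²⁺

Work out protons and electrons: Sn⁴⁺ has 46 e⁻ (Z=50), In³⁺ has 46 e⁻ (Z=49), Tl³⁺ has 78 e⁻ (Z=81), Hg²⁺ has 78 e⁻ (Z=80), Au⁺ has 78 e⁻ (Z=79). Sn⁴⁺ < In³⁺ (isoelectronic, higher Z=50 is smaller); In³⁺ < Tl³⁺ (same group, 1 shell fewer); Tl³⁺ < Hg²⁺ (both 78 e⁻, Z=81>80); Hg²⁺ < Au⁺ (isoelectronic, higher Z=80 is smaller).
Ordering all of them (including Tl³⁺) by radius gives Sn⁴⁺ < In³⁺ < Tl³⁺ < Hg²⁺ < Au⁺. So 2 are smaller.

2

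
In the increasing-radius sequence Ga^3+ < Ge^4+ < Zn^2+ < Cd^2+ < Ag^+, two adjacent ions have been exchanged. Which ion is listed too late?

Check each adjacent pair. Ga^3+ and Ge^4+ are reversed: both have 28 electrons but Z(Ge)=32 > Z(Ga)=31, so Ge^4+ should be the smaller of the two. No other neighbouring pair contradicts the periodic trends, so Ge^4+ is the ion listed too late.

Ge^4+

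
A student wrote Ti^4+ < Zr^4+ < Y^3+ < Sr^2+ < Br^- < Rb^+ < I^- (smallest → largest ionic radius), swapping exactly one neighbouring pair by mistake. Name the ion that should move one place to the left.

Compare adjacent ions: Rb^+ and Br^- share 36 electrons; the higher nuclear charge on Rb (Z=37) contracts it more, so Rb^+ < Br^- — yet in this increasing list Br^- sits before Rb^+. Nothing else is reversed, so Rb^+ should move one place to the left.

Rb^+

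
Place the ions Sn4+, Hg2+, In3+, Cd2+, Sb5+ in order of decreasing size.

Hg2+ > Cd2+ > In3+ > Sn4+ > Sb5+

Sb5+ (Z=51, 46 e⁻), Sn4+ (Z=50, 46 e⁻), In3+ (Z=49, 46 e⁻), Cd2+ (Z=48, 46 e⁻), Hg2+ (Z=80, 78 e⁻). Sb5+ < Sn4+ (isoelectronic, higher Z=51 is smaller); Sn4+ < In3+ (both 46 e⁻, Z=50>49); In3+ < Cd2+ (isoelectronic, higher Z=49 is smaller); Cd2+ < Hg2+ (same group, 1 shell fewer).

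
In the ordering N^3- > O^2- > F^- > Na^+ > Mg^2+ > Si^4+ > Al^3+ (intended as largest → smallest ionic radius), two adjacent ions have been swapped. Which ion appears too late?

Al^3+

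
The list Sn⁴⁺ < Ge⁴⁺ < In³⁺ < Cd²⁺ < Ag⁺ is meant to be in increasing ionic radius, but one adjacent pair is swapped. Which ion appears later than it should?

Scanning neighbour by neighbour, only Sn⁴⁺/Ge⁴⁺ violates a trend: same group and charge — period 4 sits above period 5, so Ge⁴⁺ is smaller. That makes Ge⁴⁺ the one sitting a position late relative to where it belongs.

Ge⁴⁺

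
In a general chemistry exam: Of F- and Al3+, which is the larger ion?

All of these have 10 electrons (isoelectronic). With the same electron cloud, the ion with the most protons pulls it in tightest. Nuclear charges: Al3+ (Z=13), F- (Z=9). Highest Z is smallest.

F-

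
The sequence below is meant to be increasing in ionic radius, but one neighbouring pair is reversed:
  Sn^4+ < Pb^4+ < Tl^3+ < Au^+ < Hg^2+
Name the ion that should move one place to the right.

Au^+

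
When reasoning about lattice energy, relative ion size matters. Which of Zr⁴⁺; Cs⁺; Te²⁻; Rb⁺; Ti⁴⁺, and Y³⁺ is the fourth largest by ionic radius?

Y³⁺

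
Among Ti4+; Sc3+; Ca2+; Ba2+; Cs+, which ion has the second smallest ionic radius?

Sc3+

Work out protons and electrons: Ti4+: 18 e⁻, Z=22, Sc3+: 18 e⁻, Z=21, Ca2+: 18 e⁻, Z=20, Ba2+: 54 e⁻, Z=56, Cs+: 54 e⁻, Z=55. Ti4+ < Sc3+ (isoelectronic, higher Z=22 is smaller); Sc3+ < Ca2+ (both 18 e⁻, Z=21>20); Ca2+ < Ba2+ (same group, period 4 vs 6); Ba2+ < Cs+ (both 54 e⁻, Z=56>55).
Full ascending order: Ti4+ < Sc3+ < Ca2+ < Ba2+ < Cs+. Counting from the smallest, position 2 is Sc3+.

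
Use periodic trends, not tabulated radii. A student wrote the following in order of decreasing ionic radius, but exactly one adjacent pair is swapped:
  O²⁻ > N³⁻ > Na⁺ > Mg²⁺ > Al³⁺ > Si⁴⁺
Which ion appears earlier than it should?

O²⁻

Compare adjacent ions: they are isoelectronic (10 e⁻) and O has more protons than N (8 vs 7), making O²⁻ smaller — yet in this decreasing list O²⁻ sits before N³⁻. Nothing else is reversed, so O²⁻ should move one place to the right.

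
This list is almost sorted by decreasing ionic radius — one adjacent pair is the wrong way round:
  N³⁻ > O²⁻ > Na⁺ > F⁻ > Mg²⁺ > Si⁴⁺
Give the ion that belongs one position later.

Na⁺

Check each adjacent pair. Na⁺ and F⁻ are reversed: both have 10 electrons but Z(Na)=11 > Z(F)=9, so Na⁺ should be the smaller of the two. No other neighbouring pair contradicts the periodic trends, so Na⁺ is the ion listed too early.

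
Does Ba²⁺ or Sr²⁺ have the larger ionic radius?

These ions sit in one column with identical charge. Each step down the periodic table adds a principal shell, increasing the radius.

Ba²⁺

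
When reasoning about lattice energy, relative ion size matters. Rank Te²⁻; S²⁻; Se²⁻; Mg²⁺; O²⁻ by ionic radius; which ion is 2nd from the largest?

Se²⁻

Work out protons and electrons: Mg²⁺ has 10 e⁻ (Z=12), O²⁻ has 10 e⁻ (Z=8), S²⁻ has 18 e⁻ (Z=16), Se²⁻ has 36 e⁻ (Z=34), Te²⁻ has 54 e⁻ (Z=52). Mg²⁺ < O²⁻ (isoelectronic, higher Z=12 is smaller); O²⁻ < S²⁻ (same group, period 2 vs 3); S²⁻ < Se²⁻ (same group, 1 shell fewer); Se²⁻ < Te²⁻ (same group, 1 shell fewer).
That gives Mg²⁺ < O²⁻ < S²⁻ < Se²⁻ < Te²⁻. From the largest end, number 2 is Se²⁻.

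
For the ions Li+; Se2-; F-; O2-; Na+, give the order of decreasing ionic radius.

Se2- > O2- > F- > Na+ > Li+

Work out protons and electrons: Li+ (Z=3, 2 e⁻), Na+ (Z=11, 10 e⁻), F- (Z=9, 10 e⁻), O2- (Z=8, 10 e⁻), Se2- (Z=34, 36 e⁻). Li+ < Na+ (same group, period 2 vs 3); Na+ < F- (isoelectronic, higher Z=11 is smaller); F- < O2- (isoelectronic, higher Z=9 is smaller); O2- < Se2- (same group, period 2 vs 4).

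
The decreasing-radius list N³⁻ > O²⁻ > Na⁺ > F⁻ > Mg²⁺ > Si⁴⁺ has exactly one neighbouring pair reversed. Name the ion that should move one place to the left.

F⁻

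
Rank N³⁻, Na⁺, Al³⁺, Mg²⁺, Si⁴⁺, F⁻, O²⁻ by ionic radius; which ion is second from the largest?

Isoelectronic series (10 e⁻ each). Size is set by nuclear charge: more protons means a smaller ion. Si⁴⁺ (Z=14), Al³⁺ (Z=13), Mg²⁺ (Z=12), Na⁺ (Z=11), F⁻ (Z=9), O²⁻ (Z=8), N³⁻ (Z=7).
That gives Si⁴⁺ < Al³⁺ < Mg²⁺ < Na⁺ < F⁻ < O²⁻ < N³⁻. From the largest end, number 2 is O²⁻.

O²⁻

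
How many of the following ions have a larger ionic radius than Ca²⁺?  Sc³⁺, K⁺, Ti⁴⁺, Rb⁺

Electron counts and nuclear charges: Ti⁴⁺ (Z=22, 18 e⁻), Sc³⁺ (Z=21, 18 e⁻), Ca²⁺ (Z=20, 18 e⁻), K⁺ (Z=19, 18 e⁻), Rb⁺ (Z=37, 36 e⁻). Ti⁴⁺ < Sc³⁺ (isoelectronic, higher Z=22 is smaller); Sc³⁺ < Ca²⁺ (both 18 e⁻, Z=21>20); Ca²⁺ < K⁺ (both 18 e⁻, Z=20>19); K⁺ < Rb⁺ (same group, 1 shell fewer).
Placing each against Ca²⁺: smaller — Ti⁴⁺, Sc³⁺; larger — K⁺, Rb⁺. So 2 are larger.

2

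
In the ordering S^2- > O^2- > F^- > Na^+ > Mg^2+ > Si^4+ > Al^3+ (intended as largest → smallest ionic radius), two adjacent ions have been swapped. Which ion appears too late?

Al^3+

Compare adjacent ions: Si^4+ and Al^3+ share 10 electrons; the higher nuclear charge on Si (Z=14) contracts it more, so Si^4+ < Al^3+ — yet in this decreasing list Si^4+ sits before Al^3+. Nothing else is reversed, so Al^3+ should move one place to the left.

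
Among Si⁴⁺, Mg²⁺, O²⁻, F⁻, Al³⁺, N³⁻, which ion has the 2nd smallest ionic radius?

Al³⁺

Each ion has 10 electrons. The ranking follows nuclear charge in reverse — greater Z gives a smaller radius. Si⁴⁺ (Z=14), Al³⁺ (Z=13), Mg²⁺ (Z=12), F⁻ (Z=9), O²⁻ (Z=8), N³⁻ (Z=7).
Ordering: Si⁴⁺ < Al³⁺ < Mg²⁺ < F⁻ < O²⁻ < N³⁻. The 2nd smallest is Al³⁺.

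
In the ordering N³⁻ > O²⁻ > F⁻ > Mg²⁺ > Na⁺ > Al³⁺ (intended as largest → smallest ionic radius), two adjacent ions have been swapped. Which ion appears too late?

Scanning neighbour by neighbour, only Mg²⁺/Na⁺ violates a trend: both have 10 electrons but Z(Mg)=12 > Z(Na)=11, so Mg²⁺ should be the smaller of the two. That makes Na⁺ the one sitting a position late relative to where it belongs.

Na⁺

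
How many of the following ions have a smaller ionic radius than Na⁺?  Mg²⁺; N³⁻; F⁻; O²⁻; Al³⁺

2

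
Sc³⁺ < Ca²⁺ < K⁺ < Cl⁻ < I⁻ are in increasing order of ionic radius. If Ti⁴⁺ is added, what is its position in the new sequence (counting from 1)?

Ti⁴⁺: 18 e⁻, Z=22, Sc³⁺: 18 e⁻, Z=21, Ca²⁺: 18 e⁻, Z=20, K⁺: 18 e⁻, Z=19, Cl⁻: 18 e⁻, Z=17, I⁻: 54 e⁻, Z=53. Ti⁴⁺ < Sc³⁺ (isoelectronic, higher Z=22 is smaller); Sc³⁺ < Ca²⁺ (both 18 e⁻, Z=21>20); Ca²⁺ < K⁺ (isoelectronic, higher Z=20 is smaller); K⁺ < Cl⁻ (isoelectronic, higher Z=19 is smaller); Cl⁻ < I⁻ (same group, period 3 vs 5).
Merged order: Ti⁴⁺ < Sc³⁺ < Ca²⁺ < K⁺ < Cl⁻ < I⁻ — Ti⁴⁺ is number 1.

1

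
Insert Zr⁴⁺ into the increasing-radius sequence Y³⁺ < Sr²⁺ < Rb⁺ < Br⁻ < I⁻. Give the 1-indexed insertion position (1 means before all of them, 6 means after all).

Work out protons and electrons: Zr⁴⁺ (Z=40, 36 e⁻), Y³⁺ (Z=39, 36 e⁻), Sr²⁺ (Z=38, 36 e⁻), Rb⁺ (Z=37, 36 e⁻), Br⁻ (Z=35, 36 e⁻), I⁻ (Z=53, 54 e⁻). Zr⁴⁺ < Y³⁺ (isoelectronic, higher Z=40 is smaller); Y³⁺ < Sr²⁺ (isoelectronic, higher Z=39 is smaller); Sr²⁺ < Rb⁺ (isoelectronic, higher Z=38 is smaller); Rb⁺ < Br⁻ (both 36 e⁻, Z=37>35); Br⁻ < I⁻ (same group, period 4 vs 5).
Putting Zr⁴⁺ in gives Zr⁴⁺ < Y³⁺ < Sr²⁺ < Rb⁺ < Br⁻ < I⁻; it lands at slot 1.

1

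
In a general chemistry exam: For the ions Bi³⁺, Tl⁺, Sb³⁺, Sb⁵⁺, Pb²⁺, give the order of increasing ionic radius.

Sb⁵⁺ < Sb³⁺ < Bi³⁺ < Pb²⁺ < Tl⁺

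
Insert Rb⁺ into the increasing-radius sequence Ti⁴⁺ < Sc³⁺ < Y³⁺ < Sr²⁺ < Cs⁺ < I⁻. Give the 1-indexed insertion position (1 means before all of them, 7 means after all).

Tabulating Z and e⁻: Ti⁴⁺ (Z=22, 18 e⁻), Sc³⁺ (Z=21, 18 e⁻), Y³⁺ (Z=39, 36 e⁻), Sr²⁺ (Z=38, 36 e⁻), Rb⁺ (Z=37, 36 e⁻), Cs⁺ (Z=55, 54 e⁻), I⁻ (Z=53, 54 e⁻). Ti⁴⁺ < Sc³⁺ (isoelectronic, higher Z=22 is smaller); Sc³⁺ < Y³⁺ (same group, 1 shell fewer); Y³⁺ < Sr²⁺ (both 36 e⁻, Z=39>38); Sr²⁺ < Rb⁺ (both 36 e⁻, Z=38>37); Rb⁺ < Cs⁺ (same group, period 5 vs 6); Cs⁺ < I⁻ (isoelectronic, higher Z=55 is smaller).
Merged order: Ti⁴⁺ < Sc³⁺ < Y³⁺ < Sr²⁺ < Rb⁺ < Cs⁺ < I⁻ — Rb⁺ is number 5.

5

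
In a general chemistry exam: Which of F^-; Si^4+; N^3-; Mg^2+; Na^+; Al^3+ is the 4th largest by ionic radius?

Each ion has 10 electrons. The ranking follows nuclear charge in reverse — greater Z gives a smaller radius. Si^4+ (Z=14), Al^3+ (Z=13), Mg^2+ (Z=12), Na^+ (Z=11), F^- (Z=9), N^3- (Z=7).
So the order is Si^4+ < Al^3+ < Mg^2+ < Na^+ < F^- < N^3-; the 4th-largest ion is Mg^2+.

Mg^2+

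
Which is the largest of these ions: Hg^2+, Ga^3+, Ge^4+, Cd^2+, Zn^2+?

Hg^2+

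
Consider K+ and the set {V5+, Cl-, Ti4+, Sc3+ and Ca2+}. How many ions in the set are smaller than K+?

All of these have 18 electrons (isoelectronic). With the same electron cloud, the ion with the most protons pulls it in tightest. Nuclear charges: V5+ (Z=23), Ti4+ (Z=22), Sc3+ (Z=21), Ca2+ (Z=20), K+ (Z=19), Cl- (Z=17). Highest Z is smallest.
Relative to K+, the ions that are smaller are V5+, Ti4+, Sc3+, Ca2+. That's 4.

4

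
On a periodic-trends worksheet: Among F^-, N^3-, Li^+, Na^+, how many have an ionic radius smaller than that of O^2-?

3

Work out protons and electrons: Li^+: 2 e⁻, Z=3, Na^+: 10 e⁻, Z=11, F^-: 10 e⁻, Z=9, O^2-: 10 e⁻, Z=8, N^3-: 10 e⁻, Z=7. Li^+ < Na^+ (same group, period 2 vs 3); Na^+ < F^- (isoelectronic, higher Z=11 is smaller); F^- < O^2- (both 10 e⁻, Z=9>8); O^2- < N^3- (isoelectronic, higher Z=8 is smaller).
Placing each against O^2-: smaller — Li^+, Na^+, F^-; larger — N^3-. Count: 3.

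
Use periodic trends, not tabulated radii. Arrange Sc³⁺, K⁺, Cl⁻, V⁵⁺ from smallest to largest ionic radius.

These species are isoelectronic with 18 electrons. The only difference is the number of protons: V⁵⁺ (Z=23), Sc³⁺ (Z=21), K⁺ (Z=19), Cl⁻ (Z=17). The strongest nuclear pull (V⁵⁺) gives the smallest ion.

V⁵⁺ < Sc³⁺ < K⁺ < Cl⁻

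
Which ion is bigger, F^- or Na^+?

Each ion has 10 electrons. The ranking follows nuclear charge in reverse — greater Z gives a smaller radius. Na^+ (Z=11), F^- (Z=9).

F^-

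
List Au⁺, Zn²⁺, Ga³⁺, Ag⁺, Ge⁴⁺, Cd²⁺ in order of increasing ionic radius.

Ge⁴⁺ < Ga³⁺ < Zn²⁺ < Cd²⁺ < Ag⁺ < Au⁺

Work out protons and electrons: Ge⁴⁺ (Z=32, 28 e⁻), Ga³⁺ (Z=31, 28 e⁻), Zn²⁺ (Z=30, 28 e⁻), Cd²⁺ (Z=48, 46 e⁻), Ag⁺ (Z=47, 46 e⁻), Au⁺ (Z=79, 78 e⁻). Ge⁴⁺ < Ga³⁺ (both 28 e⁻, Z=32>31); Ga³⁺ < Zn²⁺ (isoelectronic, higher Z=31 is smaller); Zn²⁺ < Cd²⁺ (same group, 1 shell fewer); Cd²⁺ < Ag⁺ (both 46 e⁻, Z=48>47); Ag⁺ < Au⁺ (same group, period 5 vs 6).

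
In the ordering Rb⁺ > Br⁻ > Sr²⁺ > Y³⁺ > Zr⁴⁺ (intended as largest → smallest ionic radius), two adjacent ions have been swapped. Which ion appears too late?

Br⁻

Scanning neighbour by neighbour, only Rb⁺/Br⁻ violates a trend: they are isoelectronic (36 e⁻) and Rb has more protons than Br (37 vs 35), making Rb⁺ smaller. That makes Br⁻ the one sitting a position late relative to where it belongs.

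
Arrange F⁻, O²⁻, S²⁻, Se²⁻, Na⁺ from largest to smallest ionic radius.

Se²⁻ > S²⁻ > O²⁻ > F⁻ > Na⁺

First list Z and electron count for each: Na⁺ (Z=11, 10 e⁻), F⁻ (Z=9, 10 e⁻), O²⁻ (Z=8, 10 e⁻), S²⁻ (Z=16, 18 e⁻), Se²⁻ (Z=34, 36 e⁻). Na⁺ < F⁻ (both 10 e⁻, Z=11>9); F⁻ < O²⁻ (isoelectronic, higher Z=9 is smaller); O²⁻ < S²⁻ (same group, period 2 vs 3); S²⁻ < Se²⁻ (same group, 1 shell fewer).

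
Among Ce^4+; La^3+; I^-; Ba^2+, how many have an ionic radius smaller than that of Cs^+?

All of these have 54 electrons (isoelectronic). With the same electron cloud, the ion with the most protons pulls it in tightest. Nuclear charges: Ce^4+ (Z=58), La^3+ (Z=57), Ba^2+ (Z=56), Cs^+ (Z=55), I^- (Z=53). Highest Z is smallest.
Ordering all of them (including Cs^+) by radius gives Ce^4+ < La^3+ < Ba^2+ < Cs^+ < I^-. That's 3.

3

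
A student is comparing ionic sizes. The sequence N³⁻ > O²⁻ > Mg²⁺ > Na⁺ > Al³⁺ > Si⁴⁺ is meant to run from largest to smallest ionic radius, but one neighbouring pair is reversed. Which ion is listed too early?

Mg²⁺

Scanning neighbour by neighbour, only Mg²⁺/Na⁺ violates a trend: Mg²⁺ and Na⁺ share 10 electrons; the higher nuclear charge on Mg (Z=12) contracts it more, so Mg²⁺ < Na⁺. That makes Mg²⁺ the one sitting a position early relative to where it belongs.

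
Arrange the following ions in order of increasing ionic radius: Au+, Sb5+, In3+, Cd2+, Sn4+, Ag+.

Sb5+ < Sn4+ < In3+ < Cd2+ < Ag+ < Au+

Tabulating Z and e⁻: Sb5+: 46 e⁻, Z=51, Sn4+: 46 e⁻, Z=50, In3+: 46 e⁻, Z=49, Cd2+: 46 e⁻, Z=48, Ag+: 46 e⁻, Z=47, Au+: 78 e⁻, Z=79. Sb5+ < Sn4+ (isoelectronic, higher Z=51 is smaller); Sn4+ < In3+ (isoelectronic, higher Z=50 is smaller); In3+ < Cd2+ (isoelectronic, higher Z=49 is smaller); Cd2+ < Ag+ (both 46 e⁻, Z=48>47); Ag+ < Au+ (same group, 1 shell fewer).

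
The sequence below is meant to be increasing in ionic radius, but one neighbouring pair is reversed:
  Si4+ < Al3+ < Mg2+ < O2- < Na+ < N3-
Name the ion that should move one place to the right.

O2-

The pair O2-, Na+ is the wrong way round — both have 10 electrons but Z(Na)=11 > Z(O)=8, so Na+ should be the smaller of the two. All other adjacent pairs agree with periodic trends, so O2- is the misplaced ion.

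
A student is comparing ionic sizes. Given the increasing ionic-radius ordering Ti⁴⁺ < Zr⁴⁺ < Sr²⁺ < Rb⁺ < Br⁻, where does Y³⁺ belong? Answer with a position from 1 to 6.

3

Work out protons and electrons: Ti⁴⁺ has 18 e⁻ (Z=22), Zr⁴⁺ has 36 e⁻ (Z=40), Y³⁺ has 36 e⁻ (Z=39), Sr²⁺ has 36 e⁻ (Z=38), Rb⁺ has 36 e⁻ (Z=37), Br⁻ has 36 e⁻ (Z=35). Ti⁴⁺ < Zr⁴⁺ (same group, period 4 vs 5); Zr⁴⁺ < Y³⁺ (both 36 e⁻, Z=40>39); Y³⁺ < Sr²⁺ (both 36 e⁻, Z=39>38); Sr²⁺ < Rb⁺ (isoelectronic, higher Z=38 is smaller); Rb⁺ < Br⁻ (isoelectronic, higher Z=37 is smaller).
Putting Y³⁺ in gives Ti⁴⁺ < Zr⁴⁺ < Y³⁺ < Sr²⁺ < Rb⁺ < Br⁻; it lands at slot 3.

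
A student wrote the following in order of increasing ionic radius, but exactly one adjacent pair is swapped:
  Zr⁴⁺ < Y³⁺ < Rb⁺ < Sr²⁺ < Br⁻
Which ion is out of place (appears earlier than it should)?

Rb⁺

Compare adjacent ions: Sr²⁺ and Rb⁺ share 36 electrons; the higher nuclear charge on Sr (Z=38) contracts it more, so Sr²⁺ < Rb⁺ — yet in this increasing list Rb⁺ sits before Sr²⁺. Nothing else is reversed, so Rb⁺ should move one place to the right.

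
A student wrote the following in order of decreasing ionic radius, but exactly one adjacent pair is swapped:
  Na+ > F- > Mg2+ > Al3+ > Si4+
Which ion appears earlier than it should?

The pair Na+, F- is the wrong way round — Na+ and F- share 10 electrons; the higher nuclear charge on Na (Z=11) contracts it more, so Na+ < F-. All other adjacent pairs agree with periodic trends, so Na+ is the misplaced ion.

Na+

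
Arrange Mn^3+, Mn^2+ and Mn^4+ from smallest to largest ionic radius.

For a single element, ionic radius drops as positive charge rises — Mn^4+ < Mn^2+.

Mn^4+ < Mn^3+ < Mn^2+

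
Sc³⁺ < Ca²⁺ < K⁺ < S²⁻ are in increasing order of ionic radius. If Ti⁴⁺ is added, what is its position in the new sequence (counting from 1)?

These species are isoelectronic with 18 electrons. The only difference is the number of protons: Ti⁴⁺ (Z=22), Sc³⁺ (Z=21), Ca²⁺ (Z=20), K⁺ (Z=19), S²⁻ (Z=16). The strongest nuclear pull (Ti⁴⁺) gives the smallest ion.
Merged order: Ti⁴⁺ < Sc³⁺ < Ca²⁺ < K⁺ < S²⁻ — Ti⁴⁺ is number 1.

1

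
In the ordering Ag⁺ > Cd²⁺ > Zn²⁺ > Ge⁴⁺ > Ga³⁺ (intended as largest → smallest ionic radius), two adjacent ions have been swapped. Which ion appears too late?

Ga³⁺

The pair Ge⁴⁺, Ga³⁺ is the wrong way round — they are isoelectronic (28 e⁻) and Ge has more protons than Ga (32 vs 31), making Ge⁴⁺ smaller. All other adjacent pairs agree with periodic trends, so Ga³⁺ is the misplaced ion.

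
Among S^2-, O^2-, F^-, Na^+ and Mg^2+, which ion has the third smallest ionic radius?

Work out protons and electrons: Mg^2+: 10 e⁻, Z=12, Na^+: 10 e⁻, Z=11, F^-: 10 e⁻, Z=9, O^2-: 10 e⁻, Z=8, S^2-: 18 e⁻, Z=16. Mg^2+ < Na^+ (isoelectronic, higher Z=12 is smaller); Na^+ < F^- (isoelectronic, higher Z=11 is smaller); F^- < O^2- (isoelectronic, higher Z=9 is smaller); O^2- < S^2- (same group, 1 shell fewer).
That gives Mg^2+ < Na^+ < F^- < O^2- < S^2-. From the smallest end, number 3 is F^-.

F^-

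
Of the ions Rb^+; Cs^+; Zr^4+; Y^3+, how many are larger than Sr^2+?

2

Tabulating Z and e⁻: Zr^4+ has 36 e⁻ (Z=40), Y^3+ has 36 e⁻ (Z=39), Sr^2+ has 36 e⁻ (Z=38), Rb^+ has 36 e⁻ (Z=37), Cs^+ has 54 e⁻ (Z=55). Zr^4+ < Y^3+ (both 36 e⁻, Z=40>39); Y^3+ < Sr^2+ (isoelectronic, higher Z=39 is smaller); Sr^2+ < Rb^+ (isoelectronic, higher Z=38 is smaller); Rb^+ < Cs^+ (same group, period 5 vs 6).
Overall: Zr^4+ < Y^3+ < Sr^2+ < Rb^+ < Cs^+. Sr^2+ has 2 below it and 2 above. That's 2.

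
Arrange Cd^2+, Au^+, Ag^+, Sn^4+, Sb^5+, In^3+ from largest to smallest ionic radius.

Tabulating Z and e⁻: Sb^5+: 46 e⁻, Z=51, Sn^4+: 46 e⁻, Z=50, In^3+: 46 e⁻, Z=49, Cd^2+: 46 e⁻, Z=48, Ag^+: 46 e⁻, Z=47, Au^+: 78 e⁻, Z=79. Sb^5+ < Sn^4+ (isoelectronic, higher Z=51 is smaller); Sn^4+ < In^3+ (both 46 e⁻, Z=50>49); In^3+ < Cd^2+ (isoelectronic, higher Z=49 is smaller); Cd^2+ < Ag^+ (isoelectronic, higher Z=48 is smaller); Ag^+ < Au^+ (same group, period 5 vs 6).

Au^+ > Ag^+ > Cd^2+ > In^3+ > Sn^4+ > Sb^5+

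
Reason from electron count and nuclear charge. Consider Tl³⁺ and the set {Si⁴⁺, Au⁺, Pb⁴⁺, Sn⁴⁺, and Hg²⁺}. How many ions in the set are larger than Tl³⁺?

2

First list Z and electron count for each: Si⁴⁺ has 10 e⁻ (Z=14), Sn⁴⁺ has 46 e⁻ (Z=50), Pb⁴⁺ has 78 e⁻ (Z=82), Tl³⁺ has 78 e⁻ (Z=81), Hg²⁺ has 78 e⁻ (Z=80), Au⁺ has 78 e⁻ (Z=79). Si⁴⁺ < Sn⁴⁺ (same group, period 3 vs 5); Sn⁴⁺ < Pb⁴⁺ (same group, 1 shell fewer); Pb⁴⁺ < Tl³⁺ (both 78 e⁻, Z=82>81); Tl³⁺ < Hg²⁺ (both 78 e⁻, Z=81>80); Hg²⁺ < Au⁺ (isoelectronic, higher Z=80 is smaller).
Ordering all of them (including Tl³⁺) by radius gives Si⁴⁺ < Sn⁴⁺ < Pb⁴⁺ < Tl³⁺ < Hg²⁺ < Au⁺. Count: 2.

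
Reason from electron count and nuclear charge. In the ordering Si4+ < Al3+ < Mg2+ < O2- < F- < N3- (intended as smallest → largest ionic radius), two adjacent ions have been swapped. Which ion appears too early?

O2-

Compare adjacent ions: F- and O2- share 10 electrons; the higher nuclear charge on F (Z=9) contracts it more, so F- < O2- — yet in this increasing list O2- sits before F-. Nothing else is reversed, so O2- should move one place to the right.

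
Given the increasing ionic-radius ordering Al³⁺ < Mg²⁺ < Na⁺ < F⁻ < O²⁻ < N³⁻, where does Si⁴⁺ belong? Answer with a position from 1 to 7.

All of these have 10 electrons (isoelectronic). With the same electron cloud, the ion with the most protons pulls it in tightest. Nuclear charges: Si⁴⁺ (Z=14), Al³⁺ (Z=13), Mg²⁺ (Z=12), Na⁺ (Z=11), F⁻ (Z=9), O²⁻ (Z=8), N³⁻ (Z=7). Highest Z is smallest.
With Si⁴⁺ included the full order is Si⁴⁺ < Al³⁺ < Mg²⁺ < Na⁺ < F⁻ < O²⁻ < N³⁻, so it takes position 1.

1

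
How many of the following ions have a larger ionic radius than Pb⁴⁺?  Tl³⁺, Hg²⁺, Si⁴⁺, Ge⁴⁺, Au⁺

Work out protons and electrons: Si⁴⁺: 10 e⁻, Z=14, Ge⁴⁺: 28 e⁻, Z=32, Pb⁴⁺: 78 e⁻, Z=82, Tl³⁺: 78 e⁻, Z=81, Hg²⁺: 78 e⁻, Z=80, Au⁺: 78 e⁻, Z=79. Si⁴⁺ < Ge⁴⁺ (same group, period 3 vs 4); Ge⁴⁺ < Pb⁴⁺ (same group, 2 shells fewer); Pb⁴⁺ < Tl³⁺ (isoelectronic, higher Z=82 is smaller); Tl³⁺ < Hg²⁺ (both 78 e⁻, Z=81>80); Hg²⁺ < Au⁺ (isoelectronic, higher Z=80 is smaller).
Ordering all of them (including Pb⁴⁺) by radius gives Si⁴⁺ < Ge⁴⁺ < Pb⁴⁺ < Tl³⁺ < Hg²⁺ < Au⁺. That's 3.

3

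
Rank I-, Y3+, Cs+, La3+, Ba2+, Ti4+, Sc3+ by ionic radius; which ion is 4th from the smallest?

La3+

Electron counts and nuclear charges: Ti4+: 18 e⁻, Z=22, Sc3+: 18 e⁻, Z=21, Y3+: 36 e⁻, Z=39, La3+: 54 e⁻, Z=57, Ba2+: 54 e⁻, Z=56, Cs+: 54 e⁻, Z=55, I-: 54 e⁻, Z=53. Ti4+ < Sc3+ (isoelectronic, higher Z=22 is smaller); Sc3+ < Y3+ (same group, 1 shell fewer); Y3+ < La3+ (same group, 1 shell fewer); La3+ < Ba2+ (both 54 e⁻, Z=57>56); Ba2+ < Cs+ (isoelectronic, higher Z=56 is smaller); Cs+ < I- (isoelectronic, higher Z=55 is smaller).
That gives Ti4+ < Sc3+ < Y3+ < La3+ < Ba2+ < Cs+ < I-. From the smallest end, number 4 is La3+.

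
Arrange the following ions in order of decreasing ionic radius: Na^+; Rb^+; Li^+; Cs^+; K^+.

Cs^+ > Rb^+ > K^+ > Na^+ > Li^+

Same group, same charge. Going down the group adds an extra shell of electrons, so the ion gets larger: Li^+ is highest in the group and smallest.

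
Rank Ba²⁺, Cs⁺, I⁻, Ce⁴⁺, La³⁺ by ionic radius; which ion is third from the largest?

Ba²⁺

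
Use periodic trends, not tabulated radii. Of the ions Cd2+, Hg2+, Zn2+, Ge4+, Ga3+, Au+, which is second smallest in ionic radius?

Ga3+

Work out protons and electrons: Ge4+ has 28 e⁻ (Z=32), Ga3+ has 28 e⁻ (Z=31), Zn2+ has 28 e⁻ (Z=30), Cd2+ has 46 e⁻ (Z=48), Hg2+ has 78 e⁻ (Z=80), Au+ has 78 e⁻ (Z=79). Ge4+ < Ga3+ (isoelectronic, higher Z=32 is smaller); Ga3+ < Zn2+ (isoelectronic, higher Z=31 is smaller); Zn2+ < Cd2+ (same group, period 4 vs 5); Cd2+ < Hg2+ (same group, period 5 vs 6); Hg2+ < Au+ (both 78 e⁻, Z=80>79).
That gives Ge4+ < Ga3+ < Zn2+ < Cd2+ < Hg2+ < Au+. From the smallest end, number 2 is Ga3+.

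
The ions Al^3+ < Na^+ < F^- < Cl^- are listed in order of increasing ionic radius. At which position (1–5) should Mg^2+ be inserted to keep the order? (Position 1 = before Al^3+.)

2

First list Z and electron count for each: Al^3+ (Z=13, 10 e⁻), Mg^2+ (Z=12, 10 e⁻), Na^+ (Z=11, 10 e⁻), F^- (Z=9, 10 e⁻), Cl^- (Z=17, 18 e⁻). Al^3+ < Mg^2+ (isoelectronic, higher Z=13 is smaller); Mg^2+ < Na^+ (isoelectronic, higher Z=12 is smaller); Na^+ < F^- (both 10 e⁻, Z=11>9); F^- < Cl^- (same group, period 2 vs 3).
The complete sequence is Al^3+ < Mg^2+ < Na^+ < F^- < Cl^-. Mg^2+ sits at position 2.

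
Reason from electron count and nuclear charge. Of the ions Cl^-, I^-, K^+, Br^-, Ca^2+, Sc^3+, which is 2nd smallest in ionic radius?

Ca^2+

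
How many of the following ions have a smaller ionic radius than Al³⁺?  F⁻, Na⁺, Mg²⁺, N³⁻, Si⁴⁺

1

All of these have 10 electrons (isoelectronic). With the same electron cloud, the ion with the most protons pulls it in tightest. Nuclear charges: Si⁴⁺ (Z=14), Al³⁺ (Z=13), Mg²⁺ (Z=12), Na⁺ (Z=11), F⁻ (Z=9), N³⁻ (Z=7). Highest Z is smallest.
Ordering all of them (including Al³⁺) by radius gives Si⁴⁺ < Al³⁺ < Mg²⁺ < Na⁺ < F⁻ < N³⁻. That's 1.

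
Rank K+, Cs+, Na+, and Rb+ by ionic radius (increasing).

Na+ < K+ < Rb+ < Cs+

All are in the same group with charge +1. Radius grows down the group as n (the outermost shell) increases.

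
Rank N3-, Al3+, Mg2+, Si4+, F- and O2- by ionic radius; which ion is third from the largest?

F-

Each ion has 10 electrons. The ranking follows nuclear charge in reverse — greater Z gives a smaller radius. Si4+ (Z=14), Al3+ (Z=13), Mg2+ (Z=12), F- (Z=9), O2- (Z=8), N3- (Z=7).
So the order is Si4+ < Al3+ < Mg2+ < F- < O2- < N3-; the 3rd-largest ion is F-.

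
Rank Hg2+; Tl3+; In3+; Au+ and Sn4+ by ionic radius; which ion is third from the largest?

Tl3+

Tabulating Z and e⁻: Sn4+: 46 e⁻, Z=50, In3+: 46 e⁻, Z=49, Tl3+: 78 e⁻, Z=81, Hg2+: 78 e⁻, Z=80, Au+: 78 e⁻, Z=79. Sn4+ < In3+ (both 46 e⁻, Z=50>49); In3+ < Tl3+ (same group, 1 shell fewer); Tl3+ < Hg2+ (both 78 e⁻, Z=81>80); Hg2+ < Au+ (isoelectronic, higher Z=80 is smaller).
So the order is Sn4+ < In3+ < Tl3+ < Hg2+ < Au+; the 3rd-largest ion is Tl3+.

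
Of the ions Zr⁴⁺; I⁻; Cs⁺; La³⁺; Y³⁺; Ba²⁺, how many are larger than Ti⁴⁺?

6

Ti⁴⁺: 18 e⁻, Z=22, Zr⁴⁺: 36 e⁻, Z=40, Y³⁺: 36 e⁻, Z=39, La³⁺: 54 e⁻, Z=57, Ba²⁺: 54 e⁻, Z=56, Cs⁺: 54 e⁻, Z=55, I⁻: 54 e⁻, Z=53. Ti⁴⁺ < Zr⁴⁺ (same group, period 4 vs 5); Zr⁴⁺ < Y³⁺ (both 36 e⁻, Z=40>39); Y³⁺ < La³⁺ (same group, 1 shell fewer); La³⁺ < Ba²⁺ (both 54 e⁻, Z=57>56); Ba²⁺ < Cs⁺ (both 54 e⁻, Z=56>55); Cs⁺ < I⁻ (both 54 e⁻, Z=55>53).
Relative to Ti⁴⁺, the ions that are larger are Zr⁴⁺, Y³⁺, La³⁺, Ba²⁺, Cs⁺, I⁻. That's 6.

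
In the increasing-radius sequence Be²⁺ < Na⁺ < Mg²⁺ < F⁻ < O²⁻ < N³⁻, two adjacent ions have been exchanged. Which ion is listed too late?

Mg²⁺

Check each adjacent pair. Na⁺ and Mg²⁺ are reversed: both have 10 electrons but Z(Mg)=12 > Z(Na)=11, so Mg²⁺ should be the smaller of the two. No other neighbouring pair contradicts the periodic trends, so Mg²⁺ is the ion listed too late.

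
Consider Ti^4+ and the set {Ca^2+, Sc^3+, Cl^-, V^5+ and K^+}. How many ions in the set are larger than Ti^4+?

4

Isoelectronic series (18 e⁻ each). Size is set by nuclear charge: more protons means a smaller ion. V^5+ (Z=23), Ti^4+ (Z=22), Sc^3+ (Z=21), Ca^2+ (Z=20), K^+ (Z=19), Cl^- (Z=17).
Ordering all of them (including Ti^4+) by radius gives V^5+ < Ti^4+ < Sc^3+ < Ca^2+ < K^+ < Cl^-. So 4 are larger.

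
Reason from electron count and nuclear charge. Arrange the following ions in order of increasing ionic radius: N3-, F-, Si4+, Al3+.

Si4+ < Al3+ < F- < N3-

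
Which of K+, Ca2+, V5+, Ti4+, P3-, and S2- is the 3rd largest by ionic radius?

Each ion has 18 electrons. The ranking follows nuclear charge in reverse — greater Z gives a smaller radius. V5+ (Z=23), Ti4+ (Z=22), Ca2+ (Z=20), K+ (Z=19), S2- (Z=16), P3- (Z=15).
Ordering: V5+ < Ti4+ < Ca2+ < K+ < S2- < P3-. The 3rd largest is K+.

K+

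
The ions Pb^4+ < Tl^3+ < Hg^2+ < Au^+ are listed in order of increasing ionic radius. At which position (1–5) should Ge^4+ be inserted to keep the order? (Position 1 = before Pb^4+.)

1

Tabulating Z and e⁻: Ge^4+ has 28 e⁻ (Z=32), Pb^4+ has 78 e⁻ (Z=82), Tl^3+ has 78 e⁻ (Z=81), Hg^2+ has 78 e⁻ (Z=80), Au^+ has 78 e⁻ (Z=79). Ge^4+ < Pb^4+ (same group, 2 shells fewer); Pb^4+ < Tl^3+ (isoelectronic, higher Z=82 is smaller); Tl^3+ < Hg^2+ (both 78 e⁻, Z=81>80); Hg^2+ < Au^+ (both 78 e⁻, Z=80>79).
The complete sequence is Ge^4+ < Pb^4+ < Tl^3+ < Hg^2+ < Au^+. Ge^4+ sits at position 1.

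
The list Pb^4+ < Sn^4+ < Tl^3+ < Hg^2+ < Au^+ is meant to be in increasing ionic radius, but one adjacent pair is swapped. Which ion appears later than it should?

Sn^4+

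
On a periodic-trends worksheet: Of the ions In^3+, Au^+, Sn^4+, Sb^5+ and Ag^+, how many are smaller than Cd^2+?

Sb^5+: 46 e⁻, Z=51, Sn^4+: 46 e⁻, Z=50, In^3+: 46 e⁻, Z=49, Cd^2+: 46 e⁻, Z=48, Ag^+: 46 e⁻, Z=47, Au^+: 78 e⁻, Z=79. Sb^5+ < Sn^4+ (isoelectronic, higher Z=51 is smaller); Sn^4+ < In^3+ (isoelectronic, higher Z=50 is smaller); In^3+ < Cd^2+ (both 46 e⁻, Z=49>48); Cd^2+ < Ag^+ (isoelectronic, higher Z=48 is smaller); Ag^+ < Au^+ (same group, 1 shell fewer).
Overall: Sb^5+ < Sn^4+ < In^3+ < Cd^2+ < Ag^+ < Au^+. Cd^2+ has 3 below it and 2 above. That's 3.

3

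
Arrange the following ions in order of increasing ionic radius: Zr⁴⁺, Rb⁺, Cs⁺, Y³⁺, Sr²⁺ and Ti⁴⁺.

Ti⁴⁺ < Zr⁴⁺ < Y³⁺ < Sr²⁺ < Rb⁺ < Cs⁺

Ti⁴⁺ has 18 e⁻ (Z=22), Zr⁴⁺ has 36 e⁻ (Z=40), Y³⁺ has 36 e⁻ (Z=39), Sr²⁺ has 36 e⁻ (Z=38), Rb⁺ has 36 e⁻ (Z=37), Cs⁺ has 54 e⁻ (Z=55). Ti⁴⁺ < Zr⁴⁺ (same group, period 4 vs 5); Zr⁴⁺ < Y³⁺ (isoelectronic, higher Z=40 is smaller); Y³⁺ < Sr²⁺ (isoelectronic, higher Z=39 is smaller); Sr²⁺ < Rb⁺ (isoelectronic, higher Z=38 is smaller); Rb⁺ < Cs⁺ (same group, period 5 vs 6).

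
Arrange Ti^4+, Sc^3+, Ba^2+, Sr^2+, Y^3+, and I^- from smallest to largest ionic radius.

Ti^4+ < Sc^3+ < Y^3+ < Sr^2+ < Ba^2+ < I^-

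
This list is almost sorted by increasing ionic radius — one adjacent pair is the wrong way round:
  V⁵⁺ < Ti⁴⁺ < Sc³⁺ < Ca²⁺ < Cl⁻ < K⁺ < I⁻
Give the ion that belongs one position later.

Cl⁻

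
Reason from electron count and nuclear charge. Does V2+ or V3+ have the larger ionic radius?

These are all V ions. Removing more electrons (higher positive charge) pulls the remaining electrons in closer, so V3+ is smallest and V2+ is largest.

V2+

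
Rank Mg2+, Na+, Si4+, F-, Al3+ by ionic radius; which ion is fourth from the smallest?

Na+

Isoelectronic series (10 e⁻ each). Size is set by nuclear charge: more protons means a smaller ion. Si4+ (Z=14), Al3+ (Z=13), Mg2+ (Z=12), Na+ (Z=11), F- (Z=9).
So the order is Si4+ < Al3+ < Mg2+ < Na+ < F-; the 4th-smallest ion is Na+.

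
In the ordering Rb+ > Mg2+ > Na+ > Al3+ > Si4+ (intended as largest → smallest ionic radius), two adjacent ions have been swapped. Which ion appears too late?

Check each adjacent pair. Mg2+ and Na+ are reversed: both have 10 electrons but Z(Mg)=12 > Z(Na)=11, so Mg2+ should be the smaller of the two. No other neighbouring pair contradicts the periodic trends, so Na+ is the ion listed too late.

Na+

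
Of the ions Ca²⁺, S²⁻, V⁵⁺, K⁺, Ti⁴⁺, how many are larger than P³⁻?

All of these have 18 electrons (isoelectronic). With the same electron cloud, the ion with the most protons pulls it in tightest. Nuclear charges: V⁵⁺ (Z=23), Ti⁴⁺ (Z=22), Ca²⁺ (Z=20), K⁺ (Z=19), S²⁻ (Z=16), P³⁻ (Z=15). Highest Z is smallest.
Placing each against P³⁻: smaller — V⁵⁺, Ti⁴⁺, Ca²⁺, K⁺, S²⁻; larger — none. So 0 are larger.

0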